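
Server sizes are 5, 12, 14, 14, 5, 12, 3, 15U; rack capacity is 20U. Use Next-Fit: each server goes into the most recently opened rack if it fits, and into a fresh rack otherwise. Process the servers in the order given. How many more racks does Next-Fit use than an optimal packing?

0

Next-Fit: [5,12] [14] [14,5] [12,3] [15] → 5 racks.
5 servers exceed 10U (half the capacity), and no two of those can share a rack, so at least 5 racks are needed.
So 5 is already optimal.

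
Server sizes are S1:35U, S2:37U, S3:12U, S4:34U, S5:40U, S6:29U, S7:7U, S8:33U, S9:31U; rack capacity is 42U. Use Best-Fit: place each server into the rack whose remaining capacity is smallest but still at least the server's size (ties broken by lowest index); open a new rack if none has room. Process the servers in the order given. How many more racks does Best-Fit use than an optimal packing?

0

Best-Fit: [35,7] [37] [12,29] [34] [40] [33] [31] → 7 racks.
Total size 258U; any packing needs at least ⌈258/42⌉ = 7 racks.
So 7 is already optimal.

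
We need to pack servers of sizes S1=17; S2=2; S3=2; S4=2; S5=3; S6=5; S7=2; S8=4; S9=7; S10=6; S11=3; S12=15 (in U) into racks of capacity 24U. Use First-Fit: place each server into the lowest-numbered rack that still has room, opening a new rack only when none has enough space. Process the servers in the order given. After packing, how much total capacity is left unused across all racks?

Put S1 (17U) in rack 1; 7U remain.
Put S2 (2U) in rack 1; 5U remain.
Put S3 (2U) in rack 1; 3U remain.
Put S4 (2U) in rack 1; 1U remain.
Put S5 (3U) in rack 2; 21U remain.
Put S6 (5U) in rack 2; 16U remain.
Put S7 (2U) in rack 2; 14U remain.
Put S8 (4U) in rack 2; 10U remain.
Put S9 (7U) in rack 2; 3U remain.
Put S10 (6U) in rack 3; 18U remain.
Put S11 (3U) in rack 2; 0U remain.
Put S12 (15U) in rack 3; 3U remain.
3 racks × 24U = 72U; used 68U; unused 4U.

4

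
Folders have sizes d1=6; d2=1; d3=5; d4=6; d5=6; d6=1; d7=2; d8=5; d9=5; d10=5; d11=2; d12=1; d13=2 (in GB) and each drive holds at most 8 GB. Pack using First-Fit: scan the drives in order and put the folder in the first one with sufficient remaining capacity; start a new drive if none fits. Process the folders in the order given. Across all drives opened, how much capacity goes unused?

d1 (6 GB) → drive 1 (remaining 2 GB)
d2 (1 GB) → drive 1 (remaining 1 GB)
d3 (5 GB) → drive 2 (remaining 3 GB)
d4 (6 GB) → drive 3 (remaining 2 GB)
d5 (6 GB) → drive 4 (remaining 2 GB)
d6 (1 GB) → drive 1 (remaining 0 GB)
d7 (2 GB) → drive 2 (remaining 1 GB)
d8 (5 GB) → drive 5 (remaining 3 GB)
d9 (5 GB) → drive 6 (remaining 3 GB)
d10 (5 GB) → drive 7 (remaining 3 GB)
d11 (2 GB) → drive 3 (remaining 0 GB)
d12 (1 GB) → drive 2 (remaining 0 GB)
d13 (2 GB) → drive 4 (remaining 0 GB)
7 drives × 8 GB = 56 GB; used 47 GB; unused 9 GB.

9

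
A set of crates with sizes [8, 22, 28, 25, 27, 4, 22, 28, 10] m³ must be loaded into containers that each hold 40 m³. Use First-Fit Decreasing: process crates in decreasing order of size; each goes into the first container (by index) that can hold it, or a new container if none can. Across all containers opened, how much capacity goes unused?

Sorted descending: 28, 28, 27, 25, 22, 22, 10, 8, 4.
28 m³ → container 1 (remaining 12 m³)
28 m³ → container 2 (remaining 12 m³)
27 m³ → container 3 (remaining 13 m³)
25 m³ → container 4 (remaining 15 m³)
22 m³ → container 5 (remaining 18 m³)
22 m³ → container 6 (remaining 18 m³)
10 m³ → container 1 (remaining 2 m³)
8 m³ → container 2 (remaining 4 m³)
4 m³ → container 2 (remaining 0 m³)
6 containers × 40 m³ = 240 m³; used 174 m³; unused 66 m³.

66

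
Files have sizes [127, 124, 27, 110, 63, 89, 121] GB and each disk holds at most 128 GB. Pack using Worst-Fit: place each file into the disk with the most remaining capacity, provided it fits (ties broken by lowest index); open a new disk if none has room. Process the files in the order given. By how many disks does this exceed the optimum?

0

Worst-Fit: [127] [124] [27,63] [110] [89] [121] → 6 disks.
Total size 661 GB; any packing needs at least ⌈661/128⌉ = 6 disks.
So 6 is already optimal.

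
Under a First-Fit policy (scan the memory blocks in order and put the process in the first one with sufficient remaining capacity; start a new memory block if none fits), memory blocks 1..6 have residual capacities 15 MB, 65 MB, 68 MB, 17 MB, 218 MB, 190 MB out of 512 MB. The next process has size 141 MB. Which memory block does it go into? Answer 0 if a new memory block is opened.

5

Memory blocks with room: memory block 5 (218 MB), memory block 6 (190 MB).
The first with room is memory block 5.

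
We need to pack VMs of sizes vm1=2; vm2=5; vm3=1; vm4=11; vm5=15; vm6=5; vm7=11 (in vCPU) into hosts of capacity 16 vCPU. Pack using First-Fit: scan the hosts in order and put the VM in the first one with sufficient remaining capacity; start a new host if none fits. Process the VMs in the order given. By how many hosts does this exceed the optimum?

First-Fit: [2,5,1,5] [11] [15] [11] → 4 hosts.
Total size 50 vCPU; any packing needs at least ⌈50/16⌉ = 4 hosts.
So 4 is already optimal.

0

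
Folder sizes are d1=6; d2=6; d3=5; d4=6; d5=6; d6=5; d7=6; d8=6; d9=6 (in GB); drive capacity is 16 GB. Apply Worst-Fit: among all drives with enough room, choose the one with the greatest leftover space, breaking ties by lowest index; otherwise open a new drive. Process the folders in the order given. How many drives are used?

drive 1: place d1 (6 GB), 10 GB left
drive 1: place d2 (6 GB), 4 GB left
drive 2: place d3 (5 GB), 11 GB left
drive 2: place d4 (6 GB), 5 GB left
drive 3: place d5 (6 GB), 10 GB left
drive 3: place d6 (5 GB), 5 GB left
drive 4: place d7 (6 GB), 10 GB left
drive 4: place d8 (6 GB), 4 GB left
drive 5: place d9 (6 GB), 10 GB left
Final drives: [6,6] [5,6] [6,5] [6,6] [6].

5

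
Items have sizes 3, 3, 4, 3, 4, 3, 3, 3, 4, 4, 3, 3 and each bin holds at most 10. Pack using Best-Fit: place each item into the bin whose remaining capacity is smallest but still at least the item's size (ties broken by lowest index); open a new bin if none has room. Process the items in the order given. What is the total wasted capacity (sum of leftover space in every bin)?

Put 3 in bin 1; 7 remain.
Put 3 in bin 1; 4 remain.
Put 4 in bin 1; 0 remain.
Put 3 in bin 2; 7 remain.
Put 4 in bin 2; 3 remain.
Put 3 in bin 2; 0 remain.
Put 3 in bin 3; 7 remain.
Put 3 in bin 3; 4 remain.
Put 4 in bin 3; 0 remain.
Put 4 in bin 4; 6 remain.
Put 3 in bin 4; 3 remain.
Put 3 in bin 4; 0 remain.
4 bins × 10 = 40; used 40; unused 0.

0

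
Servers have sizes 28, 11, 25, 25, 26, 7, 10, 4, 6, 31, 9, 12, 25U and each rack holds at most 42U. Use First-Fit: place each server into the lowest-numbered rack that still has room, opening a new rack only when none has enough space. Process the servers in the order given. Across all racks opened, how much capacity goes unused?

28U → rack 1 (remaining 14U)
11U → rack 1 (remaining 3U)
25U → rack 2 (remaining 17U)
25U → rack 3 (remaining 17U)
26U → rack 4 (remaining 16U)
7U → rack 2 (remaining 10U)
10U → rack 2 (remaining 0U)
4U → rack 3 (remaining 13U)
6U → rack 3 (remaining 7U)
31U → rack 5 (remaining 11U)
9U → rack 4 (remaining 7U)
12U → rack 6 (remaining 30U)
25U → rack 6 (remaining 5U)
6 racks × 42U = 252U; used 219U; unused 33U.

33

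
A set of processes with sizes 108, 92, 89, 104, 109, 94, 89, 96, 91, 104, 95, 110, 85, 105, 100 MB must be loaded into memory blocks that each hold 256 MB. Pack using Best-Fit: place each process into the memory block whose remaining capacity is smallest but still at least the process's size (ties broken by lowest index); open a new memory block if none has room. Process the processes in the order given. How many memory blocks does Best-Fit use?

Put 108 MB in memory block 1; 148 MB remain.
Put 92 MB in memory block 1; 56 MB remain.
Put 89 MB in memory block 2; 167 MB remain.
Put 104 MB in memory block 2; 63 MB remain.
Put 109 MB in memory block 3; 147 MB remain.
Put 94 MB in memory block 3; 53 MB remain.
Put 89 MB in memory block 4; 167 MB remain.
Put 96 MB in memory block 4; 71 MB remain.
Put 91 MB in memory block 5; 165 MB remain.
Put 104 MB in memory block 5; 61 MB remain.
Put 95 MB in memory block 6; 161 MB remain.
Put 110 MB in memory block 6; 51 MB remain.
Put 85 MB in memory block 7; 171 MB remain.
Put 105 MB in memory block 7; 66 MB remain.
Put 100 MB in memory block 8; 156 MB remain.
Final memory blocks: [108,92] [89,104] [109,94] [89,96] [91,104] [95,110] [85,105] [100].

8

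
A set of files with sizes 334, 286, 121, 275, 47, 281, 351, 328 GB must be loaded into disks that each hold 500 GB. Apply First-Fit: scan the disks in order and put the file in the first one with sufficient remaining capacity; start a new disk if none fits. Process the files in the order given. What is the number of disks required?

6 disks

Put 334 GB in disk 1; 166 GB remain.
Put 286 GB in disk 2; 214 GB remain.
Put 121 GB in disk 1; 45 GB remain.
Put 275 GB in disk 3; 225 GB remain.
Put 47 GB in disk 2; 167 GB remain.
Put 281 GB in disk 4; 219 GB remain.
Put 351 GB in disk 5; 149 GB remain.
Put 328 GB in disk 6; 172 GB remain.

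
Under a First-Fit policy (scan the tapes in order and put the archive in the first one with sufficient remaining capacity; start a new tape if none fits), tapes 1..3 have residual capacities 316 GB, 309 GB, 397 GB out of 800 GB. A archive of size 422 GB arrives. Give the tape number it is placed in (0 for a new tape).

No tape has ≥ 422 GB free, so a new tape is opened.

0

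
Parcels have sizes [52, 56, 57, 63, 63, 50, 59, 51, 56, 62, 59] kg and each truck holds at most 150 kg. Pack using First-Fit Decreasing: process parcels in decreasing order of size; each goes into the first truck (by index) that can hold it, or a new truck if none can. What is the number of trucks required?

Sorted descending: 63, 63, 62, 59, 59, 57, 56, 56, 52, 51, 50.
63 kg → truck 1 (remaining 87 kg)
63 kg → truck 1 (remaining 24 kg)
62 kg → truck 2 (remaining 88 kg)
59 kg → truck 2 (remaining 29 kg)
59 kg → truck 3 (remaining 91 kg)
57 kg → truck 3 (remaining 34 kg)
56 kg → truck 4 (remaining 94 kg)
56 kg → truck 4 (remaining 38 kg)
52 kg → truck 5 (remaining 98 kg)
51 kg → truck 5 (remaining 47 kg)
50 kg → truck 6 (remaining 100 kg)
Final trucks: [63,63] [62,59] [59,57] [56,56] [52,51] [50].

6 trucks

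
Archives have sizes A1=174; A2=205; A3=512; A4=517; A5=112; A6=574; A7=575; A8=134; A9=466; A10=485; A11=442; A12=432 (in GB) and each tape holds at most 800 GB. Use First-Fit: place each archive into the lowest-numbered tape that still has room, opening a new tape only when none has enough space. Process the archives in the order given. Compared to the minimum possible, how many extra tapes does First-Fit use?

1

First-Fit: [174,205,112,134] [512] [517] [574] [575] [466] [485] [442] [432] → 9 tapes.
8 archives exceed 400 GB (half the capacity), and no two of those can share a tape, so at least 8 tapes are needed.
An optimal packing achieves that bound: [575,205] [574,174] [517,134,112] [512] [485] [466] [442] [432] → 8 tapes.
Excess: 9 − 8 = 1.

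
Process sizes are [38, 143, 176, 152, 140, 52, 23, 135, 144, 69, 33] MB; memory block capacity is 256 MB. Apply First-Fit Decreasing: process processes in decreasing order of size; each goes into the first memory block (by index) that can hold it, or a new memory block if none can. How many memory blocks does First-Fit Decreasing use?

6 memory blocks

Sorted descending: 176, 152, 144, 143, 140, 135, 69, 52, 38, 33, 23.
Put 176 MB in memory block 1; 80 MB remain.
Put 152 MB in memory block 2; 104 MB remain.
Put 144 MB in memory block 3; 112 MB remain.
Put 143 MB in memory block 4; 113 MB remain.
Put 140 MB in memory block 5; 116 MB remain.
Put 135 MB in memory block 6; 121 MB remain.
Put 69 MB in memory block 1; 11 MB remain.
Put 52 MB in memory block 2; 52 MB remain.
Put 38 MB in memory block 2; 14 MB remain.
Put 33 MB in memory block 3; 79 MB remain.
Put 23 MB in memory block 3; 56 MB remain.
Final memory blocks: [176,69] [152,52,38] [144,33,23] [143] [140] [135].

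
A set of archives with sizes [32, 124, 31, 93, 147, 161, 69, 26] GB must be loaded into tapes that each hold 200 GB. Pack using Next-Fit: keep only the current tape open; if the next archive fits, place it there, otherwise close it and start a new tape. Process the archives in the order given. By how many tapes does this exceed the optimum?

Next-Fit: [32,124,31] [93] [147] [161] [69,26] → 5 tapes.
Total size 683 GB; any packing needs at least ⌈683/200⌉ = 4 tapes.
An optimal packing achieves that bound: [161,32] [147,31] [124,69] [93,26] → 4 tapes.
Excess: 5 − 4 = 1.

1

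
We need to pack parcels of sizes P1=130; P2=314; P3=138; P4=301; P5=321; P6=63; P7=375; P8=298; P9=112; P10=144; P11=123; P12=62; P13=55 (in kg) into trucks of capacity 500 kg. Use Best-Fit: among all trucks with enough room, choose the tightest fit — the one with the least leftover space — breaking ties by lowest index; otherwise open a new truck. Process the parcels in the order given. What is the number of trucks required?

6 trucks

P1 (130 kg) → truck 1 (remaining 370 kg)
P2 (314 kg) → truck 1 (remaining 56 kg)
P3 (138 kg) → truck 2 (remaining 362 kg)
P4 (301 kg) → truck 2 (remaining 61 kg)
P5 (321 kg) → truck 3 (remaining 179 kg)
P6 (63 kg) → truck 3 (remaining 116 kg)
P7 (375 kg) → truck 4 (remaining 125 kg)
P8 (298 kg) → truck 5 (remaining 202 kg)
P9 (112 kg) → truck 3 (remaining 4 kg)
P10 (144 kg) → truck 5 (remaining 58 kg)
P11 (123 kg) → truck 4 (remaining 2 kg)
P12 (62 kg) → truck 6 (remaining 438 kg)
P13 (55 kg) → truck 1 (remaining 1 kg)
Final trucks: [130,314,55] [138,301] [321,63,112] [375,123] [298,144] [62].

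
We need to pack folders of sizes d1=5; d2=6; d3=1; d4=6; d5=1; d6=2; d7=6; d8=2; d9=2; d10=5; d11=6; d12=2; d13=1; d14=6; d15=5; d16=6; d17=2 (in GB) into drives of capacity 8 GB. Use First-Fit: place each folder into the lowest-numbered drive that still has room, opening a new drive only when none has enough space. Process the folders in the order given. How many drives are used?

9

drive 1: place d1 (5 GB), 3 GB left
drive 2: place d2 (6 GB), 2 GB left
drive 1: place d3 (1 GB), 2 GB left
drive 3: place d4 (6 GB), 2 GB left
drive 1: place d5 (1 GB), 1 GB left
drive 2: place d6 (2 GB), 0 GB left
drive 4: place d7 (6 GB), 2 GB left
drive 3: place d8 (2 GB), 0 GB left
drive 4: place d9 (2 GB), 0 GB left
drive 5: place d10 (5 GB), 3 GB left
drive 6: place d11 (6 GB), 2 GB left
drive 5: place d12 (2 GB), 1 GB left
drive 1: place d13 (1 GB), 0 GB left
drive 7: place d14 (6 GB), 2 GB left
drive 8: place d15 (5 GB), 3 GB left
drive 9: place d16 (6 GB), 2 GB left
drive 6: place d17 (2 GB), 0 GB left
Final drives: [5,1,1,1] [6,2] [6,2] [6,2] [5,2] [6,2] [6] [5] [6].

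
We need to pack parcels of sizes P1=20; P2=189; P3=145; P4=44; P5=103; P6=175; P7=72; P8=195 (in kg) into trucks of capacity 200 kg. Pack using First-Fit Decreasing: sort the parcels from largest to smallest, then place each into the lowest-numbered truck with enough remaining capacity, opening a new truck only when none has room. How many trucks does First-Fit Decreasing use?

5

Sorted descending: 195, 189, 175, 145, 103, 72, 44, 20.
truck 1: place 195 kg, 5 kg left
truck 2: place 189 kg, 11 kg left
truck 3: place 175 kg, 25 kg left
truck 4: place 145 kg, 55 kg left
truck 5: place 103 kg, 97 kg left
truck 5: place 72 kg, 25 kg left
truck 4: place 44 kg, 11 kg left
truck 3: place 20 kg, 5 kg left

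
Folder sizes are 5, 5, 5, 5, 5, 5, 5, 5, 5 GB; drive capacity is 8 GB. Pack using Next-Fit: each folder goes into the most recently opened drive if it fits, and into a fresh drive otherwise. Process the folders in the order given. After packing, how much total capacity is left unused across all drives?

5 GB → drive 1 (remaining 3 GB)
5 GB → drive 2 (remaining 3 GB)
5 GB → drive 3 (remaining 3 GB)
5 GB → drive 4 (remaining 3 GB)
5 GB → drive 5 (remaining 3 GB)
5 GB → drive 6 (remaining 3 GB)
5 GB → drive 7 (remaining 3 GB)
5 GB → drive 8 (remaining 3 GB)
5 GB → drive 9 (remaining 3 GB)
9 drives × 8 GB = 72 GB; used 45 GB; unused 27 GB.

27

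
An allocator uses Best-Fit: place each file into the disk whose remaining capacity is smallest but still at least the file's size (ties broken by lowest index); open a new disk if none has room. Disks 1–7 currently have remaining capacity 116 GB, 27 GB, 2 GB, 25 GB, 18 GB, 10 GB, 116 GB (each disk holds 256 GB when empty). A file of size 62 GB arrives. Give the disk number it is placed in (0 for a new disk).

1

Disks with room: disk 1 (116 GB), disk 7 (116 GB).
Tightest fit is disk 1 with 116 GB free.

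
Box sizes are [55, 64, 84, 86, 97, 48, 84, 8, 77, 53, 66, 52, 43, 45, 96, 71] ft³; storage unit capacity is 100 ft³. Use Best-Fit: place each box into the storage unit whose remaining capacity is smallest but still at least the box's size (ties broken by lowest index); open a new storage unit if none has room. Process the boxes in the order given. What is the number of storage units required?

12 storage units

Put 55 ft³ in storage unit 1; 45 ft³ remain.
Put 64 ft³ in storage unit 2; 36 ft³ remain.
Put 84 ft³ in storage unit 3; 16 ft³ remain.
Put 86 ft³ in storage unit 4; 14 ft³ remain.
Put 97 ft³ in storage unit 5; 3 ft³ remain.
Put 48 ft³ in storage unit 6; 52 ft³ remain.
Put 84 ft³ in storage unit 7; 16 ft³ remain.
Put 8 ft³ in storage unit 4; 6 ft³ remain.
Put 77 ft³ in storage unit 8; 23 ft³ remain.
Put 53 ft³ in storage unit 9; 47 ft³ remain.
Put 66 ft³ in storage unit 10; 34 ft³ remain.
Put 52 ft³ in storage unit 6; 0 ft³ remain.
Put 43 ft³ in storage unit 1; 2 ft³ remain.
Put 45 ft³ in storage unit 9; 2 ft³ remain.
Put 96 ft³ in storage unit 11; 4 ft³ remain.
Put 71 ft³ in storage unit 12; 29 ft³ remain.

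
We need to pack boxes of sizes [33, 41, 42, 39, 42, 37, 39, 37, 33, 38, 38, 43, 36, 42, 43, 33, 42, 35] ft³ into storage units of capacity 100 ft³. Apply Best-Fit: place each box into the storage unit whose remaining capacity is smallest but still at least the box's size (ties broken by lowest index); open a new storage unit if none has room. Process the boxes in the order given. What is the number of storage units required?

9 storage units

Put 33 ft³ in storage unit 1; 67 ft³ remain.
Put 41 ft³ in storage unit 1; 26 ft³ remain.
Put 42 ft³ in storage unit 2; 58 ft³ remain.
Put 39 ft³ in storage unit 2; 19 ft³ remain.
Put 42 ft³ in storage unit 3; 58 ft³ remain.
Put 37 ft³ in storage unit 3; 21 ft³ remain.
Put 39 ft³ in storage unit 4; 61 ft³ remain.
Put 37 ft³ in storage unit 4; 24 ft³ remain.
Put 33 ft³ in storage unit 5; 67 ft³ remain.
Put 38 ft³ in storage unit 5; 29 ft³ remain.
Put 38 ft³ in storage unit 6; 62 ft³ remain.
Put 43 ft³ in storage unit 6; 19 ft³ remain.
Put 36 ft³ in storage unit 7; 64 ft³ remain.
Put 42 ft³ in storage unit 7; 22 ft³ remain.
Put 43 ft³ in storage unit 8; 57 ft³ remain.
Put 33 ft³ in storage unit 8; 24 ft³ remain.
Put 42 ft³ in storage unit 9; 58 ft³ remain.
Put 35 ft³ in storage unit 9; 23 ft³ remain.
Final storage units: [33,41] [42,39] [42,37] [39,37] [33,38] [38,43] [36,42] [43,33] [42,35].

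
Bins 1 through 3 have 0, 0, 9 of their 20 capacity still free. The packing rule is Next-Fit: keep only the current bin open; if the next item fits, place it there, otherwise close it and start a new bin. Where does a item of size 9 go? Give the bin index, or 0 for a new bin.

Next-Fit only looks at bin 3, which has 9 free.
9 fits there.

3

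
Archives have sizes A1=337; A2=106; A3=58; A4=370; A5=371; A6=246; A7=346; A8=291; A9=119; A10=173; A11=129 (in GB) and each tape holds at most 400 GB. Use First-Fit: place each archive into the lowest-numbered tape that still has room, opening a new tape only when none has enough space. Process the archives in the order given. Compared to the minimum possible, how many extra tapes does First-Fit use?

1

First-Fit: [337,58] [106,246] [370] [371] [346] [291] [119,173] [129] → 8 tapes.
Total size 2546 GB; any packing needs at least ⌈2546/400⌉ = 7 tapes.
An optimal packing achieves that bound: [371] [370] [346] [337,58] [291,106] [246,129] [173,119] → 7 tapes.
Excess: 8 − 7 = 1.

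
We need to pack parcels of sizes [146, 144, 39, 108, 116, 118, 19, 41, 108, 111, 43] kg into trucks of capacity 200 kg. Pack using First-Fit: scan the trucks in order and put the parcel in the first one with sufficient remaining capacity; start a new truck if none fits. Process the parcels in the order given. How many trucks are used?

7

truck 1: place 146 kg, 54 kg left
truck 2: place 144 kg, 56 kg left
truck 1: place 39 kg, 15 kg left
truck 3: place 108 kg, 92 kg left
truck 4: place 116 kg, 84 kg left
truck 5: place 118 kg, 82 kg left
truck 2: place 19 kg, 37 kg left
truck 3: place 41 kg, 51 kg left
truck 6: place 108 kg, 92 kg left
truck 7: place 111 kg, 89 kg left
truck 3: place 43 kg, 8 kg left
Final trucks: [146,39] [144,19] [108,41,43] [116] [118] [108] [111].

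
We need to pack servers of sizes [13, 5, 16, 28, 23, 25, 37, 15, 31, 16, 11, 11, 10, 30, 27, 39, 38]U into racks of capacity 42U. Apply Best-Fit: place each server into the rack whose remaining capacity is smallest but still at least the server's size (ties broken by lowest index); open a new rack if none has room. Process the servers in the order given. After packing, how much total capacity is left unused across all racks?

rack 1: place 13U, 29U left
rack 1: place 5U, 24U left
rack 1: place 16U, 8U left
rack 2: place 28U, 14U left
rack 3: place 23U, 19U left
rack 4: place 25U, 17U left
rack 5: place 37U, 5U left
rack 4: place 15U, 2U left
rack 6: place 31U, 11U left
rack 3: place 16U, 3U left
rack 6: place 11U, 0U left
rack 2: place 11U, 3U left
rack 7: place 10U, 32U left
rack 7: place 30U, 2U left
rack 8: place 27U, 15U left
rack 9: place 39U, 3U left
rack 10: place 38U, 4U left
10 racks × 42U = 420U; used 375U; unused 45U.

45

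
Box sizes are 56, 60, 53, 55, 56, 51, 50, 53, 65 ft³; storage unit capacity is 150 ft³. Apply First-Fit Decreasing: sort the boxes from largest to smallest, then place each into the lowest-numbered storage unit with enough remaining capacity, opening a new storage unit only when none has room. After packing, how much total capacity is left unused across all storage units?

251

Sorted descending: 65, 60, 56, 56, 55, 53, 53, 51, 50.
65 ft³ → storage unit 1 (remaining 85 ft³)
60 ft³ → storage unit 1 (remaining 25 ft³)
56 ft³ → storage unit 2 (remaining 94 ft³)
56 ft³ → storage unit 2 (remaining 38 ft³)
55 ft³ → storage unit 3 (remaining 95 ft³)
53 ft³ → storage unit 3 (remaining 42 ft³)
53 ft³ → storage unit 4 (remaining 97 ft³)
51 ft³ → storage unit 4 (remaining 46 ft³)
50 ft³ → storage unit 5 (remaining 100 ft³)
5 storage units × 150 ft³ = 750 ft³; used 499 ft³; unused 251 ft³.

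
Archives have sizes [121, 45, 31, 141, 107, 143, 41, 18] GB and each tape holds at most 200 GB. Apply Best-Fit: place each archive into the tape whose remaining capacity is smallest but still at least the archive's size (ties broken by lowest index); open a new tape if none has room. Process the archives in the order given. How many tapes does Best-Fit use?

Put 121 GB in tape 1; 79 GB remain.
Put 45 GB in tape 1; 34 GB remain.
Put 31 GB in tape 1; 3 GB remain.
Put 141 GB in tape 2; 59 GB remain.
Put 107 GB in tape 3; 93 GB remain.
Put 143 GB in tape 4; 57 GB remain.
Put 41 GB in tape 4; 16 GB remain.
Put 18 GB in tape 2; 41 GB remain.

4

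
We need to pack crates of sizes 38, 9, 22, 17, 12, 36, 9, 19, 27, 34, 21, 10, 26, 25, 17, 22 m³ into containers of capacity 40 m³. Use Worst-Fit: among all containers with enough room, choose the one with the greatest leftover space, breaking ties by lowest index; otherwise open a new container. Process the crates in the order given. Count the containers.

38 m³ → container 1 (remaining 2 m³)
9 m³ → container 2 (remaining 31 m³)
22 m³ → container 2 (remaining 9 m³)
17 m³ → container 3 (remaining 23 m³)
12 m³ → container 3 (remaining 11 m³)
36 m³ → container 4 (remaining 4 m³)
9 m³ → container 3 (remaining 2 m³)
19 m³ → container 5 (remaining 21 m³)
27 m³ → container 6 (remaining 13 m³)
34 m³ → container 7 (remaining 6 m³)
21 m³ → container 5 (remaining 0 m³)
10 m³ → container 6 (remaining 3 m³)
26 m³ → container 8 (remaining 14 m³)
25 m³ → container 9 (remaining 15 m³)
17 m³ → container 10 (remaining 23 m³)
22 m³ → container 10 (remaining 1 m³)
Final containers: [38] [9,22] [17,12,9] [36] [19,21] [27,10] [34] [26] [25] [17,22].

10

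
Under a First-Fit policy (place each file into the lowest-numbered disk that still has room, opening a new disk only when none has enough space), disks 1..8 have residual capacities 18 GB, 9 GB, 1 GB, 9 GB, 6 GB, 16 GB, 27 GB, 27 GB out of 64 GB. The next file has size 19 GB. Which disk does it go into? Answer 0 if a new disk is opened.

Disks with room: disk 7 (27 GB), disk 8 (27 GB).
The first with room is disk 7.

7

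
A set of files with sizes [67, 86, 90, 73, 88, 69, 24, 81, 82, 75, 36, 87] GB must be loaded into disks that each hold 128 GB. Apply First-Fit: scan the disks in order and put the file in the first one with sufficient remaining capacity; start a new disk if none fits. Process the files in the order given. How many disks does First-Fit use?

67 GB → disk 1 (remaining 61 GB)
86 GB → disk 2 (remaining 42 GB)
90 GB → disk 3 (remaining 38 GB)
73 GB → disk 4 (remaining 55 GB)
88 GB → disk 5 (remaining 40 GB)
69 GB → disk 6 (remaining 59 GB)
24 GB → disk 1 (remaining 37 GB)
81 GB → disk 7 (remaining 47 GB)
82 GB → disk 8 (remaining 46 GB)
75 GB → disk 9 (remaining 53 GB)
36 GB → disk 1 (remaining 1 GB)
87 GB → disk 10 (remaining 41 GB)
Final disks: [67,24,36] [86] [90] [73] [88] [69] [81] [82] [75] [87].

10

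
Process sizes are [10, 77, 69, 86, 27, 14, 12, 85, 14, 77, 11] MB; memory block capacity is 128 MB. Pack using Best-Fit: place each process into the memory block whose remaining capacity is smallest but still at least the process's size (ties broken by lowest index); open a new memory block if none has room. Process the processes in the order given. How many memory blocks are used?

memory block 1: place 10 MB, 118 MB left
memory block 1: place 77 MB, 41 MB left
memory block 2: place 69 MB, 59 MB left
memory block 3: place 86 MB, 42 MB left
memory block 1: place 27 MB, 14 MB left
memory block 1: place 14 MB, 0 MB left
memory block 3: place 12 MB, 30 MB left
memory block 4: place 85 MB, 43 MB left
memory block 3: place 14 MB, 16 MB left
memory block 5: place 77 MB, 51 MB left
memory block 3: place 11 MB, 5 MB left

5 memory blocks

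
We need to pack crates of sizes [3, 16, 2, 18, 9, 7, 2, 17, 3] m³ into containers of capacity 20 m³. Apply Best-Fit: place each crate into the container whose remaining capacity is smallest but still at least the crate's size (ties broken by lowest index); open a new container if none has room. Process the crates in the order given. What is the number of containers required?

4

3 m³ → container 1 (remaining 17 m³)
16 m³ → container 1 (remaining 1 m³)
2 m³ → container 2 (remaining 18 m³)
18 m³ → container 2 (remaining 0 m³)
9 m³ → container 3 (remaining 11 m³)
7 m³ → container 3 (remaining 4 m³)
2 m³ → container 3 (remaining 2 m³)
17 m³ → container 4 (remaining 3 m³)
3 m³ → container 4 (remaining 0 m³)
Final containers: [3,16] [2,18] [9,7,2] [17,3].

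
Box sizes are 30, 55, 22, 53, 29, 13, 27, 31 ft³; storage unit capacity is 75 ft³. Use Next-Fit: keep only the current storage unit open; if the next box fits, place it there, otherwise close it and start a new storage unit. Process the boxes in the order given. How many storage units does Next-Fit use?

30 ft³ → storage unit 1 (remaining 45 ft³)
55 ft³ → storage unit 2 (remaining 20 ft³)
22 ft³ → storage unit 3 (remaining 53 ft³)
53 ft³ → storage unit 3 (remaining 0 ft³)
29 ft³ → storage unit 4 (remaining 46 ft³)
13 ft³ → storage unit 4 (remaining 33 ft³)
27 ft³ → storage unit 4 (remaining 6 ft³)
31 ft³ → storage unit 5 (remaining 44 ft³)
Final storage units: [30] [55] [22,53] [29,13,27] [31].

5 storage units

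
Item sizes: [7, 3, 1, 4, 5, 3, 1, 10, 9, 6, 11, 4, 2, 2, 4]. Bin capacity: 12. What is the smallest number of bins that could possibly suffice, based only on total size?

6

Total size = 7 + 3 + 1 + 4 + 5 + 3 + 1 + 10 + 9 + 6 + 11 + 4 + 2 + 2 + 4 = 72.
⌈72 / 12⌉ = 6.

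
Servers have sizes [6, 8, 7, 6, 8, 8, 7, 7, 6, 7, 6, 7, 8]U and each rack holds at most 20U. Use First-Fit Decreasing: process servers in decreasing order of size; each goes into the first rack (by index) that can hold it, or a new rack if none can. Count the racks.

5 racks

Sorted descending: 8, 8, 8, 8, 7, 7, 7, 7, 7, 6, 6, 6, 6.
Put 8U in rack 1; 12U remain.
Put 8U in rack 1; 4U remain.
Put 8U in rack 2; 12U remain.
Put 8U in rack 2; 4U remain.
Put 7U in rack 3; 13U remain.
Put 7U in rack 3; 6U remain.
Put 7U in rack 4; 13U remain.
Put 7U in rack 4; 6U remain.
Put 7U in rack 5; 13U remain.
Put 6U in rack 3; 0U remain.
Put 6U in rack 4; 0U remain.
Put 6U in rack 5; 7U remain.
Put 6U in rack 5; 1U remain.
Final racks: [8,8] [8,8] [7,7,6] [7,7,6] [7,6,6].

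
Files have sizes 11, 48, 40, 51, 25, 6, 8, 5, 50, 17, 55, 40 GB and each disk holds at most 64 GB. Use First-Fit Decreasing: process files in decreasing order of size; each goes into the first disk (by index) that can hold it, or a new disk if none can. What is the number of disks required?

7

Sorted descending: 55, 51, 50, 48, 40, 40, 25, 17, 11, 8, 6, 5.
55 GB → disk 1 (remaining 9 GB)
51 GB → disk 2 (remaining 13 GB)
50 GB → disk 3 (remaining 14 GB)
48 GB → disk 4 (remaining 16 GB)
40 GB → disk 5 (remaining 24 GB)
40 GB → disk 6 (remaining 24 GB)
25 GB → disk 7 (remaining 39 GB)
17 GB → disk 5 (remaining 7 GB)
11 GB → disk 2 (remaining 2 GB)
8 GB → disk 1 (remaining 1 GB)
6 GB → disk 3 (remaining 8 GB)
5 GB → disk 3 (remaining 3 GB)
Final disks: [55,8] [51,11] [50,6,5] [48] [40,17] [40] [25].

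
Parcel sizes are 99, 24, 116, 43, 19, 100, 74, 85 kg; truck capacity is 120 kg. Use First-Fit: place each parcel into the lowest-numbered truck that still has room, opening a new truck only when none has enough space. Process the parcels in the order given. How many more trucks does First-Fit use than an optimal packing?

First-Fit: [99,19] [24,43] [116] [100] [74] [85] → 6 trucks.
Total size 560 kg; any packing needs at least ⌈560/120⌉ = 5 trucks.
An optimal packing achieves that bound: [116] [100,19] [99] [85,24] [74,43] → 5 trucks.
Excess: 6 − 5 = 1.

1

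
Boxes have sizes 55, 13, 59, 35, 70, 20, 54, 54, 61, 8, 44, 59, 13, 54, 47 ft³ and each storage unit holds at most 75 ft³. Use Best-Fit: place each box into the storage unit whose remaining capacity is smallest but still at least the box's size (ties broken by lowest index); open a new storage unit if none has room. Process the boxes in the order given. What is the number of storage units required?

11

55 ft³ → storage unit 1 (remaining 20 ft³)
13 ft³ → storage unit 1 (remaining 7 ft³)
59 ft³ → storage unit 2 (remaining 16 ft³)
35 ft³ → storage unit 3 (remaining 40 ft³)
70 ft³ → storage unit 4 (remaining 5 ft³)
20 ft³ → storage unit 3 (remaining 20 ft³)
54 ft³ → storage unit 5 (remaining 21 ft³)
54 ft³ → storage unit 6 (remaining 21 ft³)
61 ft³ → storage unit 7 (remaining 14 ft³)
8 ft³ → storage unit 7 (remaining 6 ft³)
44 ft³ → storage unit 8 (remaining 31 ft³)
59 ft³ → storage unit 9 (remaining 16 ft³)
13 ft³ → storage unit 2 (remaining 3 ft³)
54 ft³ → storage unit 10 (remaining 21 ft³)
47 ft³ → storage unit 11 (remaining 28 ft³)
Final storage units: [55,13] [59,13] [35,20] [70] [54] [54] [61,8] [44] [59] [54] [47].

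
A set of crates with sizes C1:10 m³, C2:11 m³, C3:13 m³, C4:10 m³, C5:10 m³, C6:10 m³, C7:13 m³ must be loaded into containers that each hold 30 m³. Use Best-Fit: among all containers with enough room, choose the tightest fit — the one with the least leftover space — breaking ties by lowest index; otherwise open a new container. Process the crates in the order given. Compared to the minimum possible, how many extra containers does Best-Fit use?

1

Best-Fit: [10,11] [13,10] [10,10] [13] → 4 containers.
Total size 77 m³; any packing needs at least ⌈77/30⌉ = 3 containers.
An optimal packing achieves that bound: [13,13] [11,10] [10,10,10] → 3 containers.
Excess: 4 − 3 = 1.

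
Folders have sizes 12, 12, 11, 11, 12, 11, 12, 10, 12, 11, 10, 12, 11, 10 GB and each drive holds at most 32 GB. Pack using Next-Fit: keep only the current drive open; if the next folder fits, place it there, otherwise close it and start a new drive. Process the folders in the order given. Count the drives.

7 drives

Put 12 GB in drive 1; 20 GB remain.
Put 12 GB in drive 1; 8 GB remain.
Put 11 GB in drive 2; 21 GB remain.
Put 11 GB in drive 2; 10 GB remain.
Put 12 GB in drive 3; 20 GB remain.
Put 11 GB in drive 3; 9 GB remain.
Put 12 GB in drive 4; 20 GB remain.
Put 10 GB in drive 4; 10 GB remain.
Put 12 GB in drive 5; 20 GB remain.
Put 11 GB in drive 5; 9 GB remain.
Put 10 GB in drive 6; 22 GB remain.
Put 12 GB in drive 6; 10 GB remain.
Put 11 GB in drive 7; 21 GB remain.
Put 10 GB in drive 7; 11 GB remain.
Final drives: [12,12] [11,11] [12,11] [12,10] [12,11] [10,12] [11,10].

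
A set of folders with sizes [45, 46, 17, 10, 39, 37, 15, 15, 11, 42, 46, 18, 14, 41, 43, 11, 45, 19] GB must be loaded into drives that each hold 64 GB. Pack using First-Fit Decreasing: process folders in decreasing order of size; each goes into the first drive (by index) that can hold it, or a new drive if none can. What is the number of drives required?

Sorted descending: 46, 46, 45, 45, 43, 42, 41, 39, 37, 19, 18, 17, 15, 15, 14, 11, 11, 10.
drive 1: place 46 GB, 18 GB left
drive 2: place 46 GB, 18 GB left
drive 3: place 45 GB, 19 GB left
drive 4: place 45 GB, 19 GB left
drive 5: place 43 GB, 21 GB left
drive 6: place 42 GB, 22 GB left
drive 7: place 41 GB, 23 GB left
drive 8: place 39 GB, 25 GB left
drive 9: place 37 GB, 27 GB left
drive 3: place 19 GB, 0 GB left
drive 1: place 18 GB, 0 GB left
drive 2: place 17 GB, 1 GB left
drive 4: place 15 GB, 4 GB left
drive 5: place 15 GB, 6 GB left
drive 6: place 14 GB, 8 GB left
drive 7: place 11 GB, 12 GB left
drive 7: place 11 GB, 1 GB left
drive 8: place 10 GB, 15 GB left
Final drives: [46,18] [46,17] [45,19] [45,15] [43,15] [42,14] [41,11,11] [39,10] [37].

9 drives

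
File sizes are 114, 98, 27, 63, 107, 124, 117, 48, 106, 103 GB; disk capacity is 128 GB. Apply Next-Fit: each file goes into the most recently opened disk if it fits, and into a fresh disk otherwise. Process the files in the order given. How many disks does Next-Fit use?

Put 114 GB in disk 1; 14 GB remain.
Put 98 GB in disk 2; 30 GB remain.
Put 27 GB in disk 2; 3 GB remain.
Put 63 GB in disk 3; 65 GB remain.
Put 107 GB in disk 4; 21 GB remain.
Put 124 GB in disk 5; 4 GB remain.
Put 117 GB in disk 6; 11 GB remain.
Put 48 GB in disk 7; 80 GB remain.
Put 106 GB in disk 8; 22 GB remain.
Put 103 GB in disk 9; 25 GB remain.
Final disks: [114] [98,27] [63] [107] [124] [117] [48] [106] [103].

9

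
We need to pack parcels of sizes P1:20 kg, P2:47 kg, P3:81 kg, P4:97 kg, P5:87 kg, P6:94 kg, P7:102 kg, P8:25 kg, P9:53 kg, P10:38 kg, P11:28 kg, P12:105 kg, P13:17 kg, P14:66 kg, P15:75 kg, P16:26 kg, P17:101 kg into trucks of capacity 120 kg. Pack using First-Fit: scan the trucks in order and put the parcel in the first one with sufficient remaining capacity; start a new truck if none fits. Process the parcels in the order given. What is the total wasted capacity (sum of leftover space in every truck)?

138

Put P1 (20 kg) in truck 1; 100 kg remain.
Put P2 (47 kg) in truck 1; 53 kg remain.
Put P3 (81 kg) in truck 2; 39 kg remain.
Put P4 (97 kg) in truck 3; 23 kg remain.
Put P5 (87 kg) in truck 4; 33 kg remain.
Put P6 (94 kg) in truck 5; 26 kg remain.
Put P7 (102 kg) in truck 6; 18 kg remain.
Put P8 (25 kg) in truck 1; 28 kg remain.
Put P9 (53 kg) in truck 7; 67 kg remain.
Put P10 (38 kg) in truck 2; 1 kg remain.
Put P11 (28 kg) in truck 1; 0 kg remain.
Put P12 (105 kg) in truck 8; 15 kg remain.
Put P13 (17 kg) in truck 3; 6 kg remain.
Put P14 (66 kg) in truck 7; 1 kg remain.
Put P15 (75 kg) in truck 9; 45 kg remain.
Put P16 (26 kg) in truck 4; 7 kg remain.
Put P17 (101 kg) in truck 10; 19 kg remain.
10 trucks × 120 kg = 1200 kg; used 1062 kg; unused 138 kg.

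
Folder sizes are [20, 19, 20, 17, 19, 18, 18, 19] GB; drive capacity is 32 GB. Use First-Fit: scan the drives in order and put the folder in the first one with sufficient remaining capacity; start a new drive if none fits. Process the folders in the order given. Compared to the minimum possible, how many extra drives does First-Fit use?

0

First-Fit: [20] [19] [20] [17] [19] [18] [18] [19] → 8 drives.
8 folders exceed 16 GB (half the capacity), and no two of those can share a drive, so at least 8 drives are needed.
So 8 is already optimal.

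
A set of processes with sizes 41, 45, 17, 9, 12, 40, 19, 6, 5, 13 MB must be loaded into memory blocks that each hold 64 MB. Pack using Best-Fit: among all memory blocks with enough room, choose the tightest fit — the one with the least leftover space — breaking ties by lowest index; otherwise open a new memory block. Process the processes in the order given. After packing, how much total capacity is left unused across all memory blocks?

Put 41 MB in memory block 1; 23 MB remain.
Put 45 MB in memory block 2; 19 MB remain.
Put 17 MB in memory block 2; 2 MB remain.
Put 9 MB in memory block 1; 14 MB remain.
Put 12 MB in memory block 1; 2 MB remain.
Put 40 MB in memory block 3; 24 MB remain.
Put 19 MB in memory block 3; 5 MB remain.
Put 6 MB in memory block 4; 58 MB remain.
Put 5 MB in memory block 3; 0 MB remain.
Put 13 MB in memory block 4; 45 MB remain.
4 memory blocks × 64 MB = 256 MB; used 207 MB; unused 49 MB.

49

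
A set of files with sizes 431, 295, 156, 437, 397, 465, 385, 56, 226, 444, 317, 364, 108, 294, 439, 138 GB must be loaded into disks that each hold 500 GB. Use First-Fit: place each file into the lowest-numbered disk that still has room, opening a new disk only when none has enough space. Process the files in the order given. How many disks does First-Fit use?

12

Put 431 GB in disk 1; 69 GB remain.
Put 295 GB in disk 2; 205 GB remain.
Put 156 GB in disk 2; 49 GB remain.
Put 437 GB in disk 3; 63 GB remain.
Put 397 GB in disk 4; 103 GB remain.
Put 465 GB in disk 5; 35 GB remain.
Put 385 GB in disk 6; 115 GB remain.
Put 56 GB in disk 1; 13 GB remain.
Put 226 GB in disk 7; 274 GB remain.
Put 444 GB in disk 8; 56 GB remain.
Put 317 GB in disk 9; 183 GB remain.
Put 364 GB in disk 10; 136 GB remain.
Put 108 GB in disk 6; 7 GB remain.
Put 294 GB in disk 11; 206 GB remain.
Put 439 GB in disk 12; 61 GB remain.
Put 138 GB in disk 7; 136 GB remain.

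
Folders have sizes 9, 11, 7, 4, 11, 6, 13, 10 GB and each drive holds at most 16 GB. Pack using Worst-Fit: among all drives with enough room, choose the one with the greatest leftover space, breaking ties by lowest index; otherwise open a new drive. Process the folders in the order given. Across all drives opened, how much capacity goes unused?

9 GB → drive 1 (remaining 7 GB)
11 GB → drive 2 (remaining 5 GB)
7 GB → drive 1 (remaining 0 GB)
4 GB → drive 2 (remaining 1 GB)
11 GB → drive 3 (remaining 5 GB)
6 GB → drive 4 (remaining 10 GB)
13 GB → drive 5 (remaining 3 GB)
10 GB → drive 4 (remaining 0 GB)
5 drives × 16 GB = 80 GB; used 71 GB; unused 9 GB.

9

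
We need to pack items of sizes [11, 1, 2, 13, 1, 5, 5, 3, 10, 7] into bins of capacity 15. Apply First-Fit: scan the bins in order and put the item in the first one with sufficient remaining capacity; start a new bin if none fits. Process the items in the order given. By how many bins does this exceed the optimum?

First-Fit: [11,1,2,1] [13] [5,5,3] [10] [7] → 5 bins.
Total size 58; any packing needs at least ⌈58/15⌉ = 4 bins.
An optimal packing achieves that bound: [13,2] [11,3,1] [10,5] [7,5,1] → 4 bins.
Excess: 5 − 4 = 1.

1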